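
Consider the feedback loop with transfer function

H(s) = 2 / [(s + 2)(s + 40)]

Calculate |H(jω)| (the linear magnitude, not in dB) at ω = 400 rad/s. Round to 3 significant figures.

At s = jω = j400:
pole (s+2): 2 + j400 → |·| = √(2²+400²) = √160004 ≈ 400, ∠ = arctan(400/2) ≈ 89.71°
pole (s+40): 40 + j400 → |·| = √(40²+400²) = √161600 ≈ 402, ∠ = arctan(400/40) ≈ 84.29°
|H| = 2 / 1.608e+05 ≈ 1.2438e-05

1.24e-05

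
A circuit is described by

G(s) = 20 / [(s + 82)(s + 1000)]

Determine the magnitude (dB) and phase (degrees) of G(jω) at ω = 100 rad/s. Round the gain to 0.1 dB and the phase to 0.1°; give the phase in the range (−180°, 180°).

At s = jω = j100:
pole (s+82): 82 + j100 → |·| = √(82²+100²) = √16724 ≈ 129.32, ∠ = arctan(100/82) ≈ 50.65°
pole (s+1000): 1000 + j100 → |·| = √(1000²+100²) = √1010000 ≈ 1005, ∠ = arctan(100/1000) ≈ 5.71°
|G| = 20 / 1.2997e+05 ≈ 0.00015388
Gain = 20 log₁₀(0.00015388) ≈ -76.26 dB
∠G = 0.00° − 56.36° = -56.36°

-76.3 dB, -56.4°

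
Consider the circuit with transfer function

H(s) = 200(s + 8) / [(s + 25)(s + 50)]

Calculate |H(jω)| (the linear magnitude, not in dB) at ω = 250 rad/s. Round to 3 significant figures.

0.781

At s = jω = j250:
zero (s+8): 8 + j250 → |·| = √(8²+250²) = √62564 ≈ 250.13, ∠ = arctan(250/8) ≈ 88.17°
pole (s+25): 25 + j250 → |·| = √(25²+250²) = √63125 ≈ 251.25, ∠ = arctan(250/25) ≈ 84.29°
pole (s+50): 50 + j250 → |·| = √(50²+250²) = √65000 ≈ 254.95, ∠ = arctan(250/50) ≈ 78.69°
|H| = 200 · 250.13 / 64056 ≈ 0.78097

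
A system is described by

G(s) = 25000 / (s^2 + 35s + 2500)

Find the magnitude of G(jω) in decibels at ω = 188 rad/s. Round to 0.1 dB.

At s = jω = j188:
quadratic: (j188)² + 35·j188 + 2500 = -32844 + j6580 → |·| ≈ 33497, ∠ ≈ 168.67°
|G| = 25000 / 33497 ≈ 0.74634
Gain = 20 log₁₀(0.74634) ≈ -2.54 dB

-2.5 dB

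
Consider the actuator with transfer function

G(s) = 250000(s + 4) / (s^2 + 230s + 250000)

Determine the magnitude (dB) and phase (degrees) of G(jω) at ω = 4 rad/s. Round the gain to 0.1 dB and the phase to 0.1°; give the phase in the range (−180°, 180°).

At s = jω = j4:
zero (s+4): 4 + j4 → |·| = √(4²+4²) = √32 ≈ 5.6569, ∠ = arctan(4/4) ≈ 45.00°
quadratic: (j4)² + 230·j4 + 250000 = 249984 + j920 → |·| ≈ 2.4999e+05, ∠ ≈ 0.21°
|G| = 250000 · 5.6569 / 2.4999e+05 ≈ 5.6571
Gain = 20 log₁₀(5.6571) ≈ 15.05 dB
∠G = 45.00° − 0.21° = 44.79°

15.1 dB, 44.8°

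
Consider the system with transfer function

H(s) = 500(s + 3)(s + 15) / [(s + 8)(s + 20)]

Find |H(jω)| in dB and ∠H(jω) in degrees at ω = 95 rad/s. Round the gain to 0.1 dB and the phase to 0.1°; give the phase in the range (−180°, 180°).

53.9 dB, 5.9°

At s = jω = j95:
zero (s+3): 3 + j95 → |·| = √(3²+95²) = √9034 ≈ 95.047, ∠ = arctan(95/3) ≈ 88.19°
zero (s+15): 15 + j95 → |·| = √(15²+95²) = √9250 ≈ 96.177, ∠ = arctan(95/15) ≈ 81.03°
pole (s+8): 8 + j95 → |·| = √(8²+95²) = √9089 ≈ 95.336, ∠ = arctan(95/8) ≈ 85.19°
pole (s+20): 20 + j95 → |·| = √(20²+95²) = √9425 ≈ 97.082, ∠ = arctan(95/20) ≈ 78.11°
|H| = 500 · 9141.3 / 9255.4 ≈ 493.84
Gain = 20 log₁₀(493.84) ≈ 53.87 dB
∠H = 169.22° − 163.30° = 5.92°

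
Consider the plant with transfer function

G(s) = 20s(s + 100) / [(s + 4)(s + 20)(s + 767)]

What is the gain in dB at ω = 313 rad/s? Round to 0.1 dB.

At s = jω = j313:
zero (s+100): 100 + j313 → |·| = √(100²+313²) = √107969 ≈ 328.59, ∠ = arctan(313/100) ≈ 72.28°
zero at origin: s = j313 → |·| = 313, ∠ = 90.00°
pole (s+4): 4 + j313 → |·| = √(4²+313²) = √97985 ≈ 313.03, ∠ = arctan(313/4) ≈ 89.27°
pole (s+20): 20 + j313 → |·| = √(20²+313²) = √98369 ≈ 313.64, ∠ = arctan(313/20) ≈ 86.34°
pole (s+767): 767 + j313 → |·| = √(767²+313²) = √686258 ≈ 828.41, ∠ = arctan(313/767) ≈ 22.20°
|G| = 20 · 1.0285e+05 / 8.1332e+07 ≈ 0.025291
Gain = 20 log₁₀(0.025291) ≈ -31.94 dB

-31.9 dB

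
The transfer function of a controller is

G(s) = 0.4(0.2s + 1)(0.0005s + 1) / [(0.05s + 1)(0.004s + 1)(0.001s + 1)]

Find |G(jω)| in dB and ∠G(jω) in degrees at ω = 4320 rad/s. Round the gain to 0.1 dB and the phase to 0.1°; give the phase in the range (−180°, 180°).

-26.1 dB, -98.3°

At ω = 4320 rad/s:
zero (1 + j4320·0.2) = 1 + j864 → |·| ≈ 864, ∠ ≈ 89.93°
zero (1 + j4320·0.0005) = 1 + j2.16 → |·| ≈ 2.3803, ∠ ≈ 65.16°
pole (1 + j4320·0.05) = 1 + j216 → |·| ≈ 216, ∠ ≈ 89.73°
pole (1 + j4320·0.004) = 1 + j17.28 → |·| ≈ 17.309, ∠ ≈ 86.69°
pole (1 + j4320·0.001) = 1 + j4.32 → |·| ≈ 4.4342, ∠ ≈ 76.97°
|G| = 0.4 · 864 · 2.3803 / (216 · 17.309 · 4.4342) ≈ 0.049621
Gain = 20 log₁₀(0.049621) ≈ -26.09 dB
∠G = (89.93° + 65.16°) − (89.73° + 86.69° + 76.97°) = -98.30°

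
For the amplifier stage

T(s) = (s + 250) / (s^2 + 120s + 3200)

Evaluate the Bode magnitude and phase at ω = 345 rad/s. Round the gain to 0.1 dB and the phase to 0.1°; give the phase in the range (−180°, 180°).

-49.2 dB, -106.3°

Substitute s = j345:
Numerator: (j345) + 250 = 250 + j345
Denominator: (j345)^2 + 120(j345) + 3200 = -115825 + j41400
|N| = √(250² + 345²) ≈ 426.06, ∠N ≈ 54.07°
|D| = √(115825² + 41400²) ≈ 1.23e+05, ∠D ≈ 160.33°
|T| = 426.06 / 1.23e+05 ≈ 0.0034639
Gain = 20 log₁₀(0.0034639) ≈ -49.21 dB
∠T = 54.07° − 160.33° = -106.26°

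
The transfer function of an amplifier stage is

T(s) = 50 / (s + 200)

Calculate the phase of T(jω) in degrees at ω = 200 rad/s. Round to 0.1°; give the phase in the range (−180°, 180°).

-45.0°

Substitute s = j200:
Numerator: 50 = 50 + j0
Denominator: (j200) + 200 = 200 + j200
|N| = √(50² + 0²) ≈ 50, ∠N ≈ 0.00°
|D| = √(200² + 200²) ≈ 282.84, ∠D ≈ 45.00°
∠T = 0.00° − 45.00° = -45.00°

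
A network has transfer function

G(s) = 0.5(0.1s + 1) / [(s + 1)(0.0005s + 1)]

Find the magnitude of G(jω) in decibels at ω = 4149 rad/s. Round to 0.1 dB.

-33.3 dB

At ω = 4149 rad/s:
zero (1 + j4149·0.1) = 1 + j414.9 → |·| ≈ 414.9, ∠ ≈ 89.86°
pole (1 + j4149·1) = 1 + j4149 → |·| ≈ 4149, ∠ ≈ 89.99°
pole (1 + j4149·0.0005) = 1 + j2.0745 → |·| ≈ 2.3029, ∠ ≈ 64.26°
|G| = 0.5 · 414.9 / (4149 · 2.3029) ≈ 0.021712
Gain = 20 log₁₀(0.021712) ≈ -33.27 dB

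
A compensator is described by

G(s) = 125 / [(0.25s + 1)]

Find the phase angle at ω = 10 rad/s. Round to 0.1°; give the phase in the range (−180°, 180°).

-68.2°

At ω = 10 rad/s:
pole (1 + j10·0.25) = 1 + j2.5 → |·| ≈ 2.6926, ∠ ≈ 68.20°
∠G = (0°) − (68.20°) = -68.20°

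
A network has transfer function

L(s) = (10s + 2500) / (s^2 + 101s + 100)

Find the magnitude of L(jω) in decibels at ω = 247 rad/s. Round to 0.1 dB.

Substitute s = j247:
Numerator: 10(j247) + 2500 = 2500 + j2470
Denominator: (j247)^2 + 101(j247) + 100 = -60909 + j24947
|N| = √(2500² + 2470²) ≈ 3514.4, ∠N ≈ 44.65°
|D| = √(60909² + 24947²) ≈ 65820, ∠D ≈ 157.73°
|L| = 3514.4 / 65820 ≈ 0.053394
Gain = 20 log₁₀(0.053394) ≈ -25.45 dB

-25.5 dB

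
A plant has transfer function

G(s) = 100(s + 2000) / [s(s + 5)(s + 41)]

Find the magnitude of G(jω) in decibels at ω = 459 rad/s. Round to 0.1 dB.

At s = jω = j459:
zero (s+2000): 2000 + j459 → |·| = √(2000²+459²) = √4210681 ≈ 2052, ∠ = arctan(459/2000) ≈ 12.93°
pole (s+5): 5 + j459 → |·| = √(5²+459²) = √210706 ≈ 459.03, ∠ = arctan(459/5) ≈ 89.38°
pole (s+41): 41 + j459 → |·| = √(41²+459²) = √212362 ≈ 460.83, ∠ = arctan(459/41) ≈ 84.90°
pole at origin: |s| = 459, ∠ = 90.00° (in denominator)
|G| = 100 · 2052 / 9.7094e+07 ≈ 0.0021134
Gain = 20 log₁₀(0.0021134) ≈ -53.50 dB

-53.5 dB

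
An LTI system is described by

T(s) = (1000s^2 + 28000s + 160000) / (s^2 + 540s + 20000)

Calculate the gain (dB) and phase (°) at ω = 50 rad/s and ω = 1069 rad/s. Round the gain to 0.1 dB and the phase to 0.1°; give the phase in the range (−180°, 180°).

Substitute s = j50:
Numerator: 1000(j50)^2 + 28000(j50) + 160000 = -2340000 + j1400000
Denominator: (j50)^2 + 540(j50) + 20000 = 17500 + j27000
|N| = √(2340000² + 1400000²) ≈ 2.7268e+06, ∠N ≈ 149.11°
|D| = √(17500² + 27000²) ≈ 32175, ∠D ≈ 57.05°
|T| = 2.7268e+06 / 32175 ≈ 84.749
Gain = 20 log₁₀(84.749) ≈ 38.56 dB
∠T = 149.11° − 57.05° = 92.06°

Substitute s = j1069:
Numerator: 1000(j1069)^2 + 28000(j1069) + 160000 = -1142601000 + j29932000
Denominator: (j1069)^2 + 540(j1069) + 20000 = -1122761 + j577260
|N| = √(1142601000² + 29932000²) ≈ 1.143e+09, ∠N ≈ 178.50°
|D| = √(1122761² + 577260²) ≈ 1.2625e+06, ∠D ≈ 152.79°
|T| = 1.143e+09 / 1.2625e+06 ≈ 905.35
Gain = 20 log₁₀(905.35) ≈ 59.14 dB
∠T = 178.50° − 152.79° = 25.71°

ω = 50: 38.6 dB, 92.1°; ω = 1069: 59.1 dB, 25.7°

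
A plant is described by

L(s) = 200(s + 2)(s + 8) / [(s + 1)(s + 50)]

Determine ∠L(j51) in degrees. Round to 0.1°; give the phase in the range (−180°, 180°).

At s = jω = j51:
zero (s+2): 2 + j51 → |·| = √(2²+51²) = √2605 ≈ 51.039, ∠ = arctan(51/2) ≈ 87.75°
zero (s+8): 8 + j51 → |·| = √(8²+51²) = √2665 ≈ 51.624, ∠ = arctan(51/8) ≈ 81.09°
pole (s+1): 1 + j51 → |·| = √(1²+51²) = √2602 ≈ 51.01, ∠ = arctan(51/1) ≈ 88.88°
pole (s+50): 50 + j51 → |·| = √(50²+51²) = √5101 ≈ 71.421, ∠ = arctan(51/50) ≈ 45.57°
∠L = 168.84° − 134.45° = 34.39°

34.4°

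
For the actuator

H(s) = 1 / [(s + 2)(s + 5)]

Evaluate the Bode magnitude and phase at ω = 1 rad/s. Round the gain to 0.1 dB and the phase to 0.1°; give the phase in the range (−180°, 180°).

-21.1 dB, -37.9°

At s = jω = j1:
pole (s+2): 2 + j1 → |·| = √(2²+1²) = √5 ≈ 2.2361, ∠ = arctan(1/2) ≈ 26.57°
pole (s+5): 5 + j1 → |·| = √(5²+1²) = √26 ≈ 5.099, ∠ = arctan(1/5) ≈ 11.31°
|H| = 1 / 11.402 ≈ 0.087704
Gain = 20 log₁₀(0.087704) ≈ -21.14 dB
∠H = 0.00° − 37.88° = -37.88°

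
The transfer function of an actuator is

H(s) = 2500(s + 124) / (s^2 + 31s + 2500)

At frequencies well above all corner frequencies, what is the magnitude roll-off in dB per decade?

Each pole contributes −20 dB/decade at high frequency; each zero contributes +20 dB/decade.
Net: 1 zero(s) − 2 pole(s) → -20 dB/decade.

-20 dB/decade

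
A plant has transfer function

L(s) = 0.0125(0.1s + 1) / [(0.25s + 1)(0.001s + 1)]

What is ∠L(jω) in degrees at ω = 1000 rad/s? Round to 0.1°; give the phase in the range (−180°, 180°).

-45.3°

At ω = 1000 rad/s:
zero (1 + j1000·0.1) = 1 + j100 → |·| ≈ 100, ∠ ≈ 89.43°
pole (1 + j1000·0.25) = 1 + j250 → |·| ≈ 250, ∠ ≈ 89.77°
pole (1 + j1000·0.001) = 1 + j1 → |·| ≈ 1.4142, ∠ ≈ 45.00°
∠L = (89.43°) − (89.77° + 45.00°) = -45.34°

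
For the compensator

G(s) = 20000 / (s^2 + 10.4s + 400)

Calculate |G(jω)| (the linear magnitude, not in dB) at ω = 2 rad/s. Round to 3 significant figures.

50.4

At s = jω = j2:
quadratic: (j2)² + 10.4·j2 + 400 = 396 + j20.8 → |·| ≈ 396.55, ∠ ≈ 3.01°
|G| = 20000 / 396.55 ≈ 50.435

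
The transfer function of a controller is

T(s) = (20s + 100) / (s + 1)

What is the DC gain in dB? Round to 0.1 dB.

40.0 dB

T(0) = 100 / 1 = 100
20 log₁₀(100) ≈ 40.00 dB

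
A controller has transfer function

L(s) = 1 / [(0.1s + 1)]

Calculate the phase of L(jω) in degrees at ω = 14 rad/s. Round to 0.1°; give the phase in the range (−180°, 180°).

At ω = 14 rad/s:
pole (1 + j14·0.1) = 1 + j1.4 → |·| ≈ 1.7205, ∠ ≈ 54.46°
∠L = (0°) − (54.46°) = -54.46°

-54.5°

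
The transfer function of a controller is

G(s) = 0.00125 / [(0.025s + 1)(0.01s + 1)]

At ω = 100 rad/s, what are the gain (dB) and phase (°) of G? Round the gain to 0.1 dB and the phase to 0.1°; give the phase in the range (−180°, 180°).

At ω = 100 rad/s:
pole (1 + j100·0.025) = 1 + j2.5 → |·| ≈ 2.6926, ∠ ≈ 68.20°
pole (1 + j100·0.01) = 1 + j1 → |·| ≈ 1.4142, ∠ ≈ 45.00°
|G| = 0.00125 · 1 / (2.6926 · 1.4142) ≈ 0.00032827
Gain = 20 log₁₀(0.00032827) ≈ -69.68 dB
∠G = (0°) − (68.20° + 45.00°) = -113.20°

-69.7 dB, -113.2°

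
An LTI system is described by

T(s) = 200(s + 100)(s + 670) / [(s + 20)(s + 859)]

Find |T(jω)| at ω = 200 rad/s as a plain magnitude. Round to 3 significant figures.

At s = jω = j200:
zero (s+100): 100 + j200 → |·| = √(100²+200²) = √50000 ≈ 223.61, ∠ = arctan(200/100) ≈ 63.43°
zero (s+670): 670 + j200 → |·| = √(670²+200²) = √488900 ≈ 699.21, ∠ = arctan(200/670) ≈ 16.62°
pole (s+20): 20 + j200 → |·| = √(20²+200²) = √40400 ≈ 201, ∠ = arctan(200/20) ≈ 84.29°
pole (s+859): 859 + j200 → |·| = √(859²+200²) = √777881 ≈ 881.98, ∠ = arctan(200/859) ≈ 13.11°
|T| = 200 · 1.5635e+05 / 1.7728e+05 ≈ 176.39

176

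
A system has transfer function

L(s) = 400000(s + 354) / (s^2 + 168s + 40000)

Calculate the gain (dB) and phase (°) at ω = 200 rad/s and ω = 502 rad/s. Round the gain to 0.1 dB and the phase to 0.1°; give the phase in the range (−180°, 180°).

At s = jω = j200:
zero (s+354): 354 + j200 → |·| = √(354²+200²) = √165316 ≈ 406.59, ∠ = arctan(200/354) ≈ 29.47°
quadratic: (j200)² + 168·j200 + 40000 = 0 + j33600 → |·| ≈ 33600, ∠ ≈ 90.00°
|L| = 400000 · 406.59 / 33600 ≈ 4840.4
Gain = 20 log₁₀(4840.4) ≈ 73.70 dB
∠L = 29.47° − 90.00° = -60.53°

At s = jω = j502:
zero (s+354): 354 + j502 → |·| = √(354²+502²) = √377320 ≈ 614.26, ∠ = arctan(502/354) ≈ 54.81°
quadratic: (j502)² + 168·j502 + 40000 = -212004 + j84336 → |·| ≈ 2.2816e+05, ∠ ≈ 158.31°
|L| = 400000 · 614.26 / 2.2816e+05 ≈ 1076.9
Gain = 20 log₁₀(1076.9) ≈ 60.64 dB
∠L = 54.81° − 158.31° = -103.50°

ω = 200: 73.7 dB, -60.5°; ω = 502: 60.6 dB, -103.5°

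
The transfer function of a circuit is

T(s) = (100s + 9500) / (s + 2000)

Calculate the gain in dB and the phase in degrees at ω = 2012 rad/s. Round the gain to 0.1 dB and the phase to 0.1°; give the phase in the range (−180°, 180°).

37.0 dB, 42.1°

Substitute s = j2012:
Numerator: 100(j2012) + 9500 = 9500 + j201200
Denominator: (j2012) + 2000 = 2000 + j2012
|N| = √(9500² + 201200²) ≈ 2.0142e+05, ∠N ≈ 87.30°
|D| = √(2000² + 2012²) ≈ 2836.9, ∠D ≈ 45.17°
|T| = 2.0142e+05 / 2836.9 ≈ 71
Gain = 20 log₁₀(71) ≈ 37.03 dB
∠T = 87.30° − 45.17° = 42.13°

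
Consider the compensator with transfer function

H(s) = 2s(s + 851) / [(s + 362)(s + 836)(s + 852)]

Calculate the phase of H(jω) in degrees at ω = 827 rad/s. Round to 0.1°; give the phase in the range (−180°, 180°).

At s = jω = j827:
zero (s+851): 851 + j827 → |·| = √(851²+827²) = √1408130 ≈ 1186.6, ∠ = arctan(827/851) ≈ 44.18°
zero at origin: s = j827 → |·| = 827, ∠ = 90.00°
pole (s+362): 362 + j827 → |·| = √(362²+827²) = √814973 ≈ 902.76, ∠ = arctan(827/362) ≈ 66.36°
pole (s+836): 836 + j827 → |·| = √(836²+827²) = √1382825 ≈ 1175.9, ∠ = arctan(827/836) ≈ 44.69°
pole (s+852): 852 + j827 → |·| = √(852²+827²) = √1409833 ≈ 1187.4, ∠ = arctan(827/852) ≈ 44.15°
∠H = 134.18° − 155.20° = -21.02°

-21.0°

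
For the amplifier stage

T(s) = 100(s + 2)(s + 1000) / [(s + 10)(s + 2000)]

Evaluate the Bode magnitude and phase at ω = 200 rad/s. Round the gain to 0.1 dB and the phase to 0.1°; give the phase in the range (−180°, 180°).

At s = jω = j200:
zero (s+2): 2 + j200 → |·| = √(2²+200²) = √40004 ≈ 200.01, ∠ = arctan(200/2) ≈ 89.43°
zero (s+1000): 1000 + j200 → |·| = √(1000²+200²) = √1040000 ≈ 1019.8, ∠ = arctan(200/1000) ≈ 11.31°
pole (s+10): 10 + j200 → |·| = √(10²+200²) = √40100 ≈ 200.25, ∠ = arctan(200/10) ≈ 87.14°
pole (s+2000): 2000 + j200 → |·| = √(2000²+200²) = √4040000 ≈ 2010, ∠ = arctan(200/2000) ≈ 5.71°
|T| = 100 · 2.0397e+05 / 4.025e+05 ≈ 50.676
Gain = 20 log₁₀(50.676) ≈ 34.10 dB
∠T = 100.74° − 92.85° = 7.89°

34.1 dB, 7.9°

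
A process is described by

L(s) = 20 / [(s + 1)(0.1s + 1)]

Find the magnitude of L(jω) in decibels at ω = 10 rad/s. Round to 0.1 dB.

3.0 dB

At ω = 10 rad/s:
pole (1 + j10·1) = 1 + j10 → |·| ≈ 10.05, ∠ ≈ 84.29°
pole (1 + j10·0.1) = 1 + j1 → |·| ≈ 1.4142, ∠ ≈ 45.00°
|L| = 20 · 1 / (10.05 · 1.4142) ≈ 1.4072
Gain = 20 log₁₀(1.4072) ≈ 2.97 dB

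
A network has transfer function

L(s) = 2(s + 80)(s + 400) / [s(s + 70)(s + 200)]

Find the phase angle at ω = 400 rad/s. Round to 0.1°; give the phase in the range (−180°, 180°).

At s = jω = j400:
zero (s+80): 80 + j400 → |·| = √(80²+400²) = √166400 ≈ 407.92, ∠ = arctan(400/80) ≈ 78.69°
zero (s+400): 400 + j400 → |·| = √(400²+400²) = √320000 ≈ 565.69, ∠ = arctan(400/400) ≈ 45.00°
pole (s+70): 70 + j400 → |·| = √(70²+400²) = √164900 ≈ 406.08, ∠ = arctan(400/70) ≈ 80.07°
pole (s+200): 200 + j400 → |·| = √(200²+400²) = √200000 ≈ 447.21, ∠ = arctan(400/200) ≈ 63.43°
pole at origin: |s| = 400, ∠ = 90.00° (in denominator)
∠L = 123.69° − 233.50° = -109.81°

-109.8°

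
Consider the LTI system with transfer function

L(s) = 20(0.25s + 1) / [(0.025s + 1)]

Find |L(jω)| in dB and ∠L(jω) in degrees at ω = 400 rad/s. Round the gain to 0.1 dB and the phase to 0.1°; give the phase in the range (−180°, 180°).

At ω = 400 rad/s:
zero (1 + j400·0.25) = 1 + j100 → |·| ≈ 100, ∠ ≈ 89.43°
pole (1 + j400·0.025) = 1 + j10 → |·| ≈ 10.05, ∠ ≈ 84.29°
|L| = 20 · 100 / (10.05) ≈ 199
Gain = 20 log₁₀(199) ≈ 45.98 dB
∠L = (89.43°) − (84.29°) = 5.14°

46.0 dB, 5.1°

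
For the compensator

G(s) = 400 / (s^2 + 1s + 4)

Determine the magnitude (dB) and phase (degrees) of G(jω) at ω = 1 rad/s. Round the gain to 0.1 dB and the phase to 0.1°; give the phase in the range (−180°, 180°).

At s = jω = j1:
quadratic: (j1)² + 1·j1 + 4 = 3 + j1 → |·| ≈ 3.1623, ∠ ≈ 18.43°
|G| = 400 / 3.1623 ≈ 126.49
Gain = 20 log₁₀(126.49) ≈ 42.04 dB
∠G = 0.00° − 18.43° = -18.43°

42.0 dB, -18.4°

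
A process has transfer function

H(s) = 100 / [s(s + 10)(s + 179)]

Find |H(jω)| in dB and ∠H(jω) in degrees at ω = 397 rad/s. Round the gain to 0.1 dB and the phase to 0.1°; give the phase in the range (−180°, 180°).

-116.7 dB, 115.7°

At s = jω = j397:
pole (s+10): 10 + j397 → |·| = √(10²+397²) = √157709 ≈ 397.13, ∠ = arctan(397/10) ≈ 88.56°
pole (s+179): 179 + j397 → |·| = √(179²+397²) = √189650 ≈ 435.49, ∠ = arctan(397/179) ≈ 65.73°
pole at origin: |s| = 397, ∠ = 90.00° (in denominator)
|H| = 100 / 6.866e+07 ≈ 1.4565e-06
Gain = 20 log₁₀(1.4565e-06) ≈ -116.73 dB
∠H = 0.00° − 244.29° = -244.29° ≡ 115.71° (principal value)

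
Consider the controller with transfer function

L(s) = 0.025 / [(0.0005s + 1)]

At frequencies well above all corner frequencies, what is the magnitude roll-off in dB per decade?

Each pole contributes −20 dB/decade at high frequency; each zero contributes +20 dB/decade.
Net: 0 zero(s) − 1 pole(s) → -20 dB/decade.

-20 dB/decade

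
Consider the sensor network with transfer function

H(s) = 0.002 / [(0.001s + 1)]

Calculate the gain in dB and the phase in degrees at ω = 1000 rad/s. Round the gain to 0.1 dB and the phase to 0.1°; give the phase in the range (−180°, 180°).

-57.0 dB, -45.0°

At ω = 1000 rad/s:
pole (1 + j1000·0.001) = 1 + j1 → |·| ≈ 1.4142, ∠ ≈ 45.00°
|H| = 0.002 · 1 / (1.4142) ≈ 0.0014142
Gain = 20 log₁₀(0.0014142) ≈ -56.99 dB
∠H = (0°) − (45.00°) = -45.00°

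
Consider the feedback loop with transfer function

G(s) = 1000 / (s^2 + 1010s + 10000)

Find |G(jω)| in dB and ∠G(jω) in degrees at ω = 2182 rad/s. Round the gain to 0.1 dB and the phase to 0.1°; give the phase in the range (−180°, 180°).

Substitute s = j2182:
Numerator: 1000 = 1000 + j0
Denominator: (j2182)^2 + 1010(j2182) + 10000 = -4751124 + j2203820
|N| = √(1000² + 0²) ≈ 1000, ∠N ≈ 0.00°
|D| = √(4751124² + 2203820²) ≈ 5.2374e+06, ∠D ≈ 155.12°
|G| = 1000 / 5.2374e+06 ≈ 0.00019093
Gain = 20 log₁₀(0.00019093) ≈ -74.38 dB
∠G = 0.00° − 155.12° = -155.12°

-74.4 dB, -155.1°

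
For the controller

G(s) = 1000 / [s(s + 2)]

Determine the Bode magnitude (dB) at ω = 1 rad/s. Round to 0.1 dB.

At s = jω = j1:
pole (s+2): 2 + j1 → |·| = √(2²+1²) = √5 ≈ 2.2361, ∠ = arctan(1/2) ≈ 26.57°
pole at origin: |s| = 1, ∠ = 90.00° (in denominator)
|G| = 1000 / 2.2361 ≈ 447.21
Gain = 20 log₁₀(447.21) ≈ 53.01 dB

53.0 dB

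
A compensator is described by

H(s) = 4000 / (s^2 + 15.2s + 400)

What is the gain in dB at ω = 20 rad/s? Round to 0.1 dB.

22.4 dB

At s = jω = j20:
quadratic: (j20)² + 15.2·j20 + 400 = 0 + j304 → |·| ≈ 304, ∠ ≈ 90.00°
|H| = 4000 / 304 ≈ 13.158
Gain = 20 log₁₀(13.158) ≈ 22.38 dB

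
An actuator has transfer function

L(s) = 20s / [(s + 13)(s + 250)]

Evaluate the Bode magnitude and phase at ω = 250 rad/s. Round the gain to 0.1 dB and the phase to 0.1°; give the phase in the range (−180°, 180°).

At s = jω = j250:
zero at origin: s = j250 → |·| = 250, ∠ = 90.00°
pole (s+13): 13 + j250 → |·| = √(13²+250²) = √62669 ≈ 250.34, ∠ = arctan(250/13) ≈ 87.02°
pole (s+250): 250 + j250 → |·| = √(250²+250²) = √125000 ≈ 353.55, ∠ = arctan(250/250) ≈ 45.00°
|L| = 20 · 250 / 88508 ≈ 0.056492
Gain = 20 log₁₀(0.056492) ≈ -24.96 dB
∠L = 90.00° − 132.02° = -42.02°

-25.0 dB, -42.0°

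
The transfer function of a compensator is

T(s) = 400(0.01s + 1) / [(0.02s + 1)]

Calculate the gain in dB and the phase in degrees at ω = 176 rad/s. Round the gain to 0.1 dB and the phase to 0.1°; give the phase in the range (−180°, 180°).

46.9 dB, -13.7°

At ω = 176 rad/s:
zero (1 + j176·0.01) = 1 + j1.76 → |·| ≈ 2.0243, ∠ ≈ 60.40°
pole (1 + j176·0.02) = 1 + j3.52 → |·| ≈ 3.6593, ∠ ≈ 74.14°
|T| = 400 · 2.0243 / (3.6593) ≈ 221.28
Gain = 20 log₁₀(221.28) ≈ 46.90 dB
∠T = (60.40°) − (74.14°) = -13.74°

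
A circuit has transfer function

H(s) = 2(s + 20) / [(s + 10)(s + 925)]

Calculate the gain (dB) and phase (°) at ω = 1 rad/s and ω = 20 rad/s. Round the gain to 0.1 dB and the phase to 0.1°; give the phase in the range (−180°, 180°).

ω = 1: -47.3 dB, -2.9°; ω = 20: -51.3 dB, -19.7°

At s = jω = j1:
zero (s+20): 20 + j1 → |·| = √(20²+1²) = √401 ≈ 20.025, ∠ = arctan(1/20) ≈ 2.86°
pole (s+10): 10 + j1 → |·| = √(10²+1²) = √101 ≈ 10.05, ∠ = arctan(1/10) ≈ 5.71°
pole (s+925): 925 + j1 → |·| = √(925²+1²) = √855626 ≈ 925, ∠ = arctan(1/925) ≈ 0.06°
|H| = 2 · 20.025 / 9296.2 ≈ 0.0043082
Gain = 20 log₁₀(0.0043082) ≈ -47.31 dB
∠H = 2.86° − 5.77° = -2.91°

At s = jω = j20:
zero (s+20): 20 + j20 → |·| = √(20²+20²) = √800 ≈ 28.284, ∠ = arctan(20/20) ≈ 45.00°
pole (s+10): 10 + j20 → |·| = √(10²+20²) = √500 ≈ 22.361, ∠ = arctan(20/10) ≈ 63.43°
pole (s+925): 925 + j20 → |·| = √(925²+20²) = √856025 ≈ 925.22, ∠ = arctan(20/925) ≈ 1.24°
|H| = 2 · 28.284 / 20689 ≈ 0.0027342
Gain = 20 log₁₀(0.0027342) ≈ -51.26 dB
∠H = 45.00° − 64.67° = -19.67°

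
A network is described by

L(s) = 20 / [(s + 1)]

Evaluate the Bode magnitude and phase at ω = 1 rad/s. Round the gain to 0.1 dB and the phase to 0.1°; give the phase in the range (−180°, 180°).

23.0 dB, -45.0°

At ω = 1 rad/s:
pole (1 + j1·1) = 1 + j1 → |·| ≈ 1.4142, ∠ ≈ 45.00°
|L| = 20 · 1 / (1.4142) ≈ 14.142
Gain = 20 log₁₀(14.142) ≈ 23.01 dB
∠L = (0°) − (45.00°) = -45.00°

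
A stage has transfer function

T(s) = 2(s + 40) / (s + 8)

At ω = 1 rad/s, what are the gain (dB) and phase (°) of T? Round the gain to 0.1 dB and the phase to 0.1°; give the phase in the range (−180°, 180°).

19.9 dB, -5.7°

At s = jω = j1:
zero (s+40): 40 + j1 → |·| = √(40²+1²) = √1601 ≈ 40.012, ∠ = arctan(1/40) ≈ 1.43°
pole (s+8): 8 + j1 → |·| = √(8²+1²) = √65 ≈ 8.0623, ∠ = arctan(1/8) ≈ 7.13°
|T| = 2 · 40.012 / 8.0623 ≈ 9.9257
Gain = 20 log₁₀(9.9257) ≈ 19.94 dB
∠T = 1.43° − 7.13° = -5.70°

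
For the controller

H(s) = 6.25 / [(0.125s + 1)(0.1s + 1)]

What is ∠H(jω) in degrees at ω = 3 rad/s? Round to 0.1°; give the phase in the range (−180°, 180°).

-37.3°

At ω = 3 rad/s:
pole (1 + j3·0.125) = 1 + j0.375 → |·| ≈ 1.068, ∠ ≈ 20.56°
pole (1 + j3·0.1) = 1 + j0.3 → |·| ≈ 1.044, ∠ ≈ 16.70°
∠H = (0°) − (20.56° + 16.70°) = -37.26°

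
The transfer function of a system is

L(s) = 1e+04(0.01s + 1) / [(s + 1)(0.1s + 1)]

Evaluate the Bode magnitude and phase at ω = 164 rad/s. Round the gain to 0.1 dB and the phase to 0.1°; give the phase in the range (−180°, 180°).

17.1 dB, -117.5°

At ω = 164 rad/s:
zero (1 + j164·0.01) = 1 + j1.64 → |·| ≈ 1.9208, ∠ ≈ 58.63°
pole (1 + j164·1) = 1 + j164 → |·| ≈ 164, ∠ ≈ 89.65°
pole (1 + j164·0.1) = 1 + j16.4 → |·| ≈ 16.43, ∠ ≈ 86.51°
|L| = 1e+04 · 1.9208 / (164 · 16.43) ≈ 7.1285
Gain = 20 log₁₀(7.1285) ≈ 17.06 dB
∠L = (58.63°) − (89.65° + 86.51°) = -117.53°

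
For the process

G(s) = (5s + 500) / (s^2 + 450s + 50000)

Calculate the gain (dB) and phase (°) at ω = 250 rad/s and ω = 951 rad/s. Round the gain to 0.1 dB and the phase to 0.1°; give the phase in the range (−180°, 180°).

Substitute s = j250:
Numerator: 5(j250) + 500 = 500 + j1250
Denominator: (j250)^2 + 450(j250) + 50000 = -12500 + j112500
|N| = √(500² + 1250²) ≈ 1346.3, ∠N ≈ 68.20°
|D| = √(12500² + 112500²) ≈ 1.1319e+05, ∠D ≈ 96.34°
|G| = 1346.3 / 1.1319e+05 ≈ 0.011894
Gain = 20 log₁₀(0.011894) ≈ -38.49 dB
∠G = 68.20° − 96.34° = -28.14°

Substitute s = j951:
Numerator: 5(j951) + 500 = 500 + j4755
Denominator: (j951)^2 + 450(j951) + 50000 = -854401 + j427950
|N| = √(500² + 4755²) ≈ 4781.2, ∠N ≈ 84.00°
|D| = √(854401² + 427950²) ≈ 9.5558e+05, ∠D ≈ 153.39°
|G| = 4781.2 / 9.5558e+05 ≈ 0.0050035
Gain = 20 log₁₀(0.0050035) ≈ -46.01 dB
∠G = 84.00° − 153.39° = -69.39°

ω = 250: -38.5 dB, -28.1°; ω = 951: -46.0 dB, -69.4°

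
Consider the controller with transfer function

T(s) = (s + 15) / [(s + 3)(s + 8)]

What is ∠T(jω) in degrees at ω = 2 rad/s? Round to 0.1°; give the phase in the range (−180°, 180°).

At s = jω = j2:
zero (s+15): 15 + j2 → |·| = √(15²+2²) = √229 ≈ 15.133, ∠ = arctan(2/15) ≈ 7.59°
pole (s+3): 3 + j2 → |·| = √(3²+2²) = √13 ≈ 3.6056, ∠ = arctan(2/3) ≈ 33.69°
pole (s+8): 8 + j2 → |·| = √(8²+2²) = √68 ≈ 8.2462, ∠ = arctan(2/8) ≈ 14.04°
∠T = 7.59° − 47.73° = -40.14°

-40.1°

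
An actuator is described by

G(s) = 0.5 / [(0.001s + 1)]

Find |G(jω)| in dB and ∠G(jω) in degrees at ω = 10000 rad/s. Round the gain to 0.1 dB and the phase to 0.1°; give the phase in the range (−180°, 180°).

-26.1 dB, -84.3°

At ω = 10000 rad/s:
pole (1 + j10000·0.001) = 1 + j10 → |·| ≈ 10.05, ∠ ≈ 84.29°
|G| = 0.5 · 1 / (10.05) ≈ 0.049751
Gain = 20 log₁₀(0.049751) ≈ -26.06 dB
∠G = (0°) − (84.29°) = -84.29°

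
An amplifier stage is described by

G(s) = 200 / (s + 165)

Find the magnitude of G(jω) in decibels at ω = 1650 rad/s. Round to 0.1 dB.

-18.4 dB

At s = jω = j1650:
pole (s+165): 165 + j1650 → |·| = √(165²+1650²) = √2749725 ≈ 1658.2, ∠ = arctan(1650/165) ≈ 84.29°
|G| = 200 / 1658.2 ≈ 0.12061
Gain = 20 log₁₀(0.12061) ≈ -18.37 dB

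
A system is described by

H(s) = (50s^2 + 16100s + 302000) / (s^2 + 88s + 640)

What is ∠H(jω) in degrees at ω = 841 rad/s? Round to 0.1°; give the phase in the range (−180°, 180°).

-15.1°

Substitute s = j841:
Numerator: 50(j841)^2 + 16100(j841) + 302000 = -35062050 + j13540100
Denominator: (j841)^2 + 88(j841) + 640 = -706641 + j74008
|N| = √(35062050² + 13540100²) ≈ 3.7586e+07, ∠N ≈ 158.88°
|D| = √(706641² + 74008²) ≈ 7.1051e+05, ∠D ≈ 174.02°
∠H = 158.88° − 174.02° = -15.14°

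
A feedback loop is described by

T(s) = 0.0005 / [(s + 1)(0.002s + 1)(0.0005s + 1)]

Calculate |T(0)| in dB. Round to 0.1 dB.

T(0) = 0.0005 · 1 / 1 = 0.0005
20 log₁₀(0.0005) ≈ -66.02 dB

-66.0 dB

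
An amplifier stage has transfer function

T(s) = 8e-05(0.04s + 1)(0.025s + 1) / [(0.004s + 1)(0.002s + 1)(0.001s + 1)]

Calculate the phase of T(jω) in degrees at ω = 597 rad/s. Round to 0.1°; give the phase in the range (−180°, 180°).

At ω = 597 rad/s:
zero (1 + j597·0.04) = 1 + j23.88 → |·| ≈ 23.901, ∠ ≈ 87.60°
zero (1 + j597·0.025) = 1 + j14.925 → |·| ≈ 14.958, ∠ ≈ 86.17°
pole (1 + j597·0.004) = 1 + j2.388 → |·| ≈ 2.5889, ∠ ≈ 67.28°
pole (1 + j597·0.002) = 1 + j1.194 → |·| ≈ 1.5574, ∠ ≈ 50.05°
pole (1 + j597·0.001) = 1 + j0.597 → |·| ≈ 1.1646, ∠ ≈ 30.84°
∠T = (87.60° + 86.17°) − (67.28° + 50.05° + 30.84°) = 25.60°

25.6°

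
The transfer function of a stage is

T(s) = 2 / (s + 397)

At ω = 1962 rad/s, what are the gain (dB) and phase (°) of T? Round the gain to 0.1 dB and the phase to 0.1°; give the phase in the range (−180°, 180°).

-60.0 dB, -78.6°

At s = jω = j1962:
pole (s+397): 397 + j1962 → |·| = √(397²+1962²) = √4007053 ≈ 2001.8, ∠ = arctan(1962/397) ≈ 78.56°
|T| = 2 / 2001.8 ≈ 0.0009991
Gain = 20 log₁₀(0.0009991) ≈ -60.01 dB
∠T = 0.00° − 78.56° = -78.56°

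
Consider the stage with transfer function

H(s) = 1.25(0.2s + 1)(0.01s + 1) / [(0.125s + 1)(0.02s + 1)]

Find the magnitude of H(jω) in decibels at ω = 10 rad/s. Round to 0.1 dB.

At ω = 10 rad/s:
zero (1 + j10·0.2) = 1 + j2 → |·| ≈ 2.2361, ∠ ≈ 63.43°
zero (1 + j10·0.01) = 1 + j0.1 → |·| ≈ 1.005, ∠ ≈ 5.71°
pole (1 + j10·0.125) = 1 + j1.25 → |·| ≈ 1.6008, ∠ ≈ 51.34°
pole (1 + j10·0.02) = 1 + j0.2 → |·| ≈ 1.0198, ∠ ≈ 11.31°
|H| = 1.25 · 2.2361 · 1.005 / (1.6008 · 1.0198) ≈ 1.7207
Gain = 20 log₁₀(1.7207) ≈ 4.71 dB

4.7 dB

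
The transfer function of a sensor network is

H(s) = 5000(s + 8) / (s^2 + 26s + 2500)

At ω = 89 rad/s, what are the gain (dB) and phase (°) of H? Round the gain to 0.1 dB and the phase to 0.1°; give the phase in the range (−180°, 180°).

37.6 dB, -72.0°

At s = jω = j89:
zero (s+8): 8 + j89 → |·| = √(8²+89²) = √7985 ≈ 89.359, ∠ = arctan(89/8) ≈ 84.86°
quadratic: (j89)² + 26·j89 + 2500 = -5421 + j2314 → |·| ≈ 5894.2, ∠ ≈ 156.88°
|H| = 5000 · 89.359 / 5894.2 ≈ 75.802
Gain = 20 log₁₀(75.802) ≈ 37.59 dB
∠H = 84.86° − 156.88° = -72.02°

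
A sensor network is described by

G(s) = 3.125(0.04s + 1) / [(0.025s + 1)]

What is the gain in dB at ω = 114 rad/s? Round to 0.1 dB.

At ω = 114 rad/s:
zero (1 + j114·0.04) = 1 + j4.56 → |·| ≈ 4.6684, ∠ ≈ 77.63°
pole (1 + j114·0.025) = 1 + j2.85 → |·| ≈ 3.0203, ∠ ≈ 70.67°
|G| = 3.125 · 4.6684 / (3.0203) ≈ 4.8302
Gain = 20 log₁₀(4.8302) ≈ 13.68 dB

13.7 dB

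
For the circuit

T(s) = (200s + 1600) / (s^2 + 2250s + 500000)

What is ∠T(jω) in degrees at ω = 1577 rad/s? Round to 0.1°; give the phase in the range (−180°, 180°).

-29.5°

Substitute s = j1577:
Numerator: 200(j1577) + 1600 = 1600 + j315400
Denominator: (j1577)^2 + 2250(j1577) + 500000 = -1986929 + j3548250
|N| = √(1600² + 315400²) ≈ 3.154e+05, ∠N ≈ 89.71°
|D| = √(1986929² + 3548250²) ≈ 4.0667e+06, ∠D ≈ 119.25°
∠T = 89.71° − 119.25° = -29.54°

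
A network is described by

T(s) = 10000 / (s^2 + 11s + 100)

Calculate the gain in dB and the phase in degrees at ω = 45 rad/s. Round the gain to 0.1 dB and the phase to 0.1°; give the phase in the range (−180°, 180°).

At s = jω = j45:
quadratic: (j45)² + 11·j45 + 100 = -1925 + j495 → |·| ≈ 1987.6, ∠ ≈ 165.58°
|T| = 10000 / 1987.6 ≈ 5.0312
Gain = 20 log₁₀(5.0312) ≈ 14.03 dB
∠T = 0.00° − 165.58° = -165.58°

14.0 dB, -165.6°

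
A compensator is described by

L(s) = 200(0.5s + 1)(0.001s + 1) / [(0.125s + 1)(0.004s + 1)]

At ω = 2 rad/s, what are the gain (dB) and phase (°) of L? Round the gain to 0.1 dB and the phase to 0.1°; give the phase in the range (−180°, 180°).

48.8 dB, 30.6°

At ω = 2 rad/s:
zero (1 + j2·0.5) = 1 + j1 → |·| ≈ 1.4142, ∠ ≈ 45.00°
zero (1 + j2·0.001) = 1 + j0.002 → |·| ≈ 1, ∠ ≈ 0.11°
pole (1 + j2·0.125) = 1 + j0.25 → |·| ≈ 1.0308, ∠ ≈ 14.04°
pole (1 + j2·0.004) = 1 + j0.008 → |·| ≈ 1, ∠ ≈ 0.46°
|L| = 200 · 1.4142 · 1 / (1.0308 · 1) ≈ 274.39
Gain = 20 log₁₀(274.39) ≈ 48.77 dB
∠L = (45.00° + 0.11°) − (14.04° + 0.46°) = 30.61°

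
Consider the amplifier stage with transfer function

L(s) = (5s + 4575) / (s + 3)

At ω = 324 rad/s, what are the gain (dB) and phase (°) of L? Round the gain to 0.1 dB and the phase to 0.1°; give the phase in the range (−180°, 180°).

Substitute s = j324:
Numerator: 5(j324) + 4575 = 4575 + j1620
Denominator: (j324) + 3 = 3 + j324
|N| = √(4575² + 1620²) ≈ 4853.4, ∠N ≈ 19.50°
|D| = √(3² + 324²) ≈ 324.01, ∠D ≈ 89.47°
|L| = 4853.4 / 324.01 ≈ 14.979
Gain = 20 log₁₀(14.979) ≈ 23.51 dB
∠L = 19.50° − 89.47° = -69.97°

23.5 dB, -70.0°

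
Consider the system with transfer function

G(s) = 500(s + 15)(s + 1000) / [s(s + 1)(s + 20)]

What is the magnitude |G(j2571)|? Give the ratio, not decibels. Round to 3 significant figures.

At s = jω = j2571:
zero (s+15): 15 + j2571 → |·| = √(15²+2571²) = √6610266 ≈ 2571, ∠ = arctan(2571/15) ≈ 89.67°
zero (s+1000): 1000 + j2571 → |·| = √(1000²+2571²) = √7610041 ≈ 2758.6, ∠ = arctan(2571/1000) ≈ 68.75°
pole (s+1): 1 + j2571 → |·| = √(1²+2571²) = √6610042 ≈ 2571, ∠ = arctan(2571/1) ≈ 89.98°
pole (s+20): 20 + j2571 → |·| = √(20²+2571²) = √6610441 ≈ 2571.1, ∠ = arctan(2571/20) ≈ 89.55°
pole at origin: |s| = 2571, ∠ = 90.00° (in denominator)
|G| = 500 · 7.0924e+06 / 1.6995e+10 ≈ 0.20866

0.209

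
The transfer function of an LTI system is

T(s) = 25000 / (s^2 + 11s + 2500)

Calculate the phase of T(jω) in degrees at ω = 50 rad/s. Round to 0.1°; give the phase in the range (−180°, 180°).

-90.0°

At s = jω = j50:
quadratic: (j50)² + 11·j50 + 2500 = 0 + j550 → |·| ≈ 550, ∠ ≈ 90.00°
∠T = 0.00° − 90.00° = -90.00°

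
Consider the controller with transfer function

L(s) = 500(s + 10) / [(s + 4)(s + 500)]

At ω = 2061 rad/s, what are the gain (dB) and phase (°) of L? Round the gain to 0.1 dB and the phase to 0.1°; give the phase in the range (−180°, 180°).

At s = jω = j2061:
zero (s+10): 10 + j2061 → |·| = √(10²+2061²) = √4247821 ≈ 2061, ∠ = arctan(2061/10) ≈ 89.72°
pole (s+4): 4 + j2061 → |·| = √(4²+2061²) = √4247737 ≈ 2061, ∠ = arctan(2061/4) ≈ 89.89°
pole (s+500): 500 + j2061 → |·| = √(500²+2061²) = √4497721 ≈ 2120.8, ∠ = arctan(2061/500) ≈ 76.36°
|L| = 500 · 2061 / 4.371e+06 ≈ 0.23576
Gain = 20 log₁₀(0.23576) ≈ -12.55 dB
∠L = 89.72° − 166.25° = -76.53°

-12.6 dB, -76.5°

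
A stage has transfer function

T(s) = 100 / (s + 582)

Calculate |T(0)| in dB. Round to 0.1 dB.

-15.3 dB

T(0) = 100 / 582 ≈ 0.17182
20 log₁₀(0.17182) ≈ -15.30 dB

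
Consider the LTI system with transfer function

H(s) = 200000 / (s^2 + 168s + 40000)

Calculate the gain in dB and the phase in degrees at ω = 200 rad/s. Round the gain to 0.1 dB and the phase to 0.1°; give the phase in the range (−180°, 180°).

15.5 dB, -90.0°

At s = jω = j200:
quadratic: (j200)² + 168·j200 + 40000 = 0 + j33600 → |·| ≈ 33600, ∠ ≈ 90.00°
|H| = 200000 / 33600 ≈ 5.9524
Gain = 20 log₁₀(5.9524) ≈ 15.49 dB
∠H = 0.00° − 90.00° = -90.00°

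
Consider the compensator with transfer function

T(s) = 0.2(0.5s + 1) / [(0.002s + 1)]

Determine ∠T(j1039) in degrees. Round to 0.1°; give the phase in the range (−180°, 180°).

25.6°

At ω = 1039 rad/s:
zero (1 + j1039·0.5) = 1 + j519.5 → |·| ≈ 519.5, ∠ ≈ 89.89°
pole (1 + j1039·0.002) = 1 + j2.078 → |·| ≈ 2.3061, ∠ ≈ 64.30°
∠T = (89.89°) − (64.30°) = 25.59°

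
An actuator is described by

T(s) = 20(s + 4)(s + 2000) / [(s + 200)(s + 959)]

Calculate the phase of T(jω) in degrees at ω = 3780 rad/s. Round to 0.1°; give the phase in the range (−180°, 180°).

-10.7°

At s = jω = j3780:
zero (s+4): 4 + j3780 → |·| = √(4²+3780²) = √14288416 ≈ 3780, ∠ = arctan(3780/4) ≈ 89.94°
zero (s+2000): 2000 + j3780 → |·| = √(2000²+3780²) = √18288400 ≈ 4276.5, ∠ = arctan(3780/2000) ≈ 62.12°
pole (s+200): 200 + j3780 → |·| = √(200²+3780²) = √14328400 ≈ 3785.3, ∠ = arctan(3780/200) ≈ 86.97°
pole (s+959): 959 + j3780 → |·| = √(959²+3780²) = √15208081 ≈ 3899.8, ∠ = arctan(3780/959) ≈ 75.76°
∠T = 152.06° − 162.73° = -10.67°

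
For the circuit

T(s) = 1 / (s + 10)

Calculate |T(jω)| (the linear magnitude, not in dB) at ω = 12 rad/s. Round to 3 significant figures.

0.0640

At s = jω = j12:
pole (s+10): 10 + j12 → |·| = √(10²+12²) = √244 ≈ 15.62, ∠ = arctan(12/10) ≈ 50.19°
|T| = 1 / 15.62 ≈ 0.06402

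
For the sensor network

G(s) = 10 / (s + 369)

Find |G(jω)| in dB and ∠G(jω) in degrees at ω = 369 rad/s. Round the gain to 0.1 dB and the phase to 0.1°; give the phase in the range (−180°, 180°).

Substitute s = j369:
Numerator: 10 = 10 + j0
Denominator: (j369) + 369 = 369 + j369
|N| = √(10² + 0²) ≈ 10, ∠N ≈ 0.00°
|D| = √(369² + 369²) ≈ 521.84, ∠D ≈ 45.00°
|G| = 10 / 521.84 ≈ 0.019163
Gain = 20 log₁₀(0.019163) ≈ -34.35 dB
∠G = 0.00° − 45.00° = -45.00°

-34.4 dB, -45.0°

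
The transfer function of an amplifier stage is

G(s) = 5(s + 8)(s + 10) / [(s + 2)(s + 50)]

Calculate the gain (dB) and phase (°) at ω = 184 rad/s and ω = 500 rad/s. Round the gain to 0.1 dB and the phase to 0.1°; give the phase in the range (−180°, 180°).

ω = 184: 13.7 dB, 10.2°; ω = 500: 13.9 dB, 3.9°

At s = jω = j184:
zero (s+8): 8 + j184 → |·| = √(8²+184²) = √33920 ≈ 184.17, ∠ = arctan(184/8) ≈ 87.51°
zero (s+10): 10 + j184 → |·| = √(10²+184²) = √33956 ≈ 184.27, ∠ = arctan(184/10) ≈ 86.89°
pole (s+2): 2 + j184 → |·| = √(2²+184²) = √33860 ≈ 184.01, ∠ = arctan(184/2) ≈ 89.38°
pole (s+50): 50 + j184 → |·| = √(50²+184²) = √36356 ≈ 190.67, ∠ = arctan(184/50) ≈ 74.80°
|G| = 5 · 33937 / 35085 ≈ 4.8364
Gain = 20 log₁₀(4.8364) ≈ 13.69 dB
∠G = 174.40° − 164.18° = 10.22°

At s = jω = j500:
zero (s+8): 8 + j500 → |·| = √(8²+500²) = √250064 ≈ 500.06, ∠ = arctan(500/8) ≈ 89.08°
zero (s+10): 10 + j500 → |·| = √(10²+500²) = √250100 ≈ 500.1, ∠ = arctan(500/10) ≈ 88.85°
pole (s+2): 2 + j500 → |·| = √(2²+500²) = √250004 ≈ 500, ∠ = arctan(500/2) ≈ 89.77°
pole (s+50): 50 + j500 → |·| = √(50²+500²) = √252500 ≈ 502.49, ∠ = arctan(500/50) ≈ 84.29°
|G| = 5 · 2.5008e+05 / 2.5124e+05 ≈ 4.9769
Gain = 20 log₁₀(4.9769) ≈ 13.94 dB
∠G = 177.93° − 174.06° = 3.87°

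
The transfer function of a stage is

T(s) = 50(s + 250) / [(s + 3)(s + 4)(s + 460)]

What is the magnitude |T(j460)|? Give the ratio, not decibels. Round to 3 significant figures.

0.000190

At s = jω = j460:
zero (s+250): 250 + j460 → |·| = √(250²+460²) = √274100 ≈ 523.55, ∠ = arctan(460/250) ≈ 61.48°
pole (s+3): 3 + j460 → |·| = √(3²+460²) = √211609 ≈ 460.01, ∠ = arctan(460/3) ≈ 89.63°
pole (s+4): 4 + j460 → |·| = √(4²+460²) = √211616 ≈ 460.02, ∠ = arctan(460/4) ≈ 89.50°
pole (s+460): 460 + j460 → |·| = √(460²+460²) = √423200 ≈ 650.54, ∠ = arctan(460/460) ≈ 45.00°
|T| = 50 · 523.55 / 1.3766e+08 ≈ 0.00019016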